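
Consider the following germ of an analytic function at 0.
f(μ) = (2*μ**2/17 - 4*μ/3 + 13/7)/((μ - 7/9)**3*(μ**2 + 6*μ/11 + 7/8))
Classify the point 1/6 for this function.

Denominator factors: μ**2 + 6*μ/11 + 7/8 = 787/792 at μ = 1/6; μ - 7/9 = -11/18 at μ = 1/6 — none vanishes.
So the germ continues analytically to 1/6.

The point is a regular point.


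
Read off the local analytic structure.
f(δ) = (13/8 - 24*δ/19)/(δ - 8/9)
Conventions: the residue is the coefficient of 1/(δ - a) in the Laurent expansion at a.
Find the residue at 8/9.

At the order-1 pole 8/9 set g(δ) = (δ - (8/9))*f(δ) = 13/8 - 24*δ/19.
Simple pole: residue = g(a) at a = 8/9, which is 229/456.

The residue is 229/456.


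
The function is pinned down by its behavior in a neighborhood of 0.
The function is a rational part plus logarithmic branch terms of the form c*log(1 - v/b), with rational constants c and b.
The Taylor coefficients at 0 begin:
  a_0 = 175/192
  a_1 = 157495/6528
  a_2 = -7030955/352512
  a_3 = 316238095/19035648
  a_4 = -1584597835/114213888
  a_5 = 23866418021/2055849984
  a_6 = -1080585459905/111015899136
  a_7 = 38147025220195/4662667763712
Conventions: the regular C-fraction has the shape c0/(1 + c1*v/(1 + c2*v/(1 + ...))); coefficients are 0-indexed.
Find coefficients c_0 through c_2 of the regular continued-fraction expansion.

The regular C-fraction coefficients are [175/192, -31499/1190, 13812866336/506031435].

Taylor coefficients (read off): a_0 = 175/192, a_1 = 157495/6528, a_2 = -7030955/352512.
c0 = a_0 = 175/192. Peel one level at a time: if S = 1 + c*v/S' with S'(0) = 1, then c is the v-coefficient of S and S' = c*v/(S - 1).
S_1 = c0/f = 1 + (-31499/1190)*v + (6906433168/9558675)*v^2 + ...; c1 = -31499/1190.
S_2 = c1*v/(S_1 - 1) = 1 + (13812866336/506031435)*v + ...; c2 = 13812866336/506031435.


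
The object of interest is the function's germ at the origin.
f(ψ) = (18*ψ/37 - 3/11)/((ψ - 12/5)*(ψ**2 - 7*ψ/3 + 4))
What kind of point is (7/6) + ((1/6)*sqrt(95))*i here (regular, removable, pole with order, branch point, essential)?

The denominator factor ψ**2 - 7*ψ/3 + 4 vanishes at (7/6) + ((1/6)*sqrt(95))*i and appears to the power 1; the numerator there equals (120/407) + ((3/37)*sqrt(95))*i, nonzero, and no other factor vanishes.
Hence a pole whose order is the multiplicity, 1.

The point is a pole of order 1.


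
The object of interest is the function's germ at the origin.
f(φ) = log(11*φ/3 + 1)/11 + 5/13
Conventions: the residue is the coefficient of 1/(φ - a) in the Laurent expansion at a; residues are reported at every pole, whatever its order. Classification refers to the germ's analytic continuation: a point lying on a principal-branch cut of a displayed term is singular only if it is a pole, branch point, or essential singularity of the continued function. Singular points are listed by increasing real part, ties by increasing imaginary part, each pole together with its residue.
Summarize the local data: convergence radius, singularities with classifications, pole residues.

Radius of convergence at 0: 3/11.
At -3/11: a logarithmic branch point.

Branch term (1/11)*log(1 - φ/(-3/11)): its argument vanishes at φ = -3/11, a logarithmic branch point, modulus 3/11.
The radius of convergence is the smallest modulus among the singular points: 3/11.


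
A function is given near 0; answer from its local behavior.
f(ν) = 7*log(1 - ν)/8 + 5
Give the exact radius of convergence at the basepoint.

Branch term (7/8)*log(1 - ν/(1)): its argument vanishes at ν = 1, a logarithmic branch point, modulus 1.
The radius of convergence is the smallest modulus among the singular points: 1.

The radius of convergence is 1.


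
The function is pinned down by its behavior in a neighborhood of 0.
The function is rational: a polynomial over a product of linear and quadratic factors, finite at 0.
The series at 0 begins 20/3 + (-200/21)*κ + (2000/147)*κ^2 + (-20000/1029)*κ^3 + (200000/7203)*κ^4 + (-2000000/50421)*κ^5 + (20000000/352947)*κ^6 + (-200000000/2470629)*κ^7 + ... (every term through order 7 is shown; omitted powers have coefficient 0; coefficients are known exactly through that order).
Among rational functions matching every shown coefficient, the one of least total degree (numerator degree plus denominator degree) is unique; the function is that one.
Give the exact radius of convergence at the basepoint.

The radius of convergence is 7/10.

No rational of total degree below 1 reproduces all 8 coefficients; solving the [0/1] Pade equations on them gives f(κ) = 14/(3*(κ + 7/10)), whose expansion matches every shown term.
Denominator factor (κ + 7/10): pole of order 1 at -7/10, modulus 7/10.
The radius of convergence is the smallest modulus among the singular points: 7/10.


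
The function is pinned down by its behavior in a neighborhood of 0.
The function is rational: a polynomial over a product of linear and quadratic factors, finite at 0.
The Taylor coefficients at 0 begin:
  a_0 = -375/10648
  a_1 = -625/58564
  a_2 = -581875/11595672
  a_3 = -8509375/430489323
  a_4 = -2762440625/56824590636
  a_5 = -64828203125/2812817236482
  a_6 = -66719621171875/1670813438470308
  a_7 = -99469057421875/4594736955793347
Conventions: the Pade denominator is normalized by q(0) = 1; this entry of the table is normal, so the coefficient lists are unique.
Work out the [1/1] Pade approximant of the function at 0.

The Pade approximant has numerator coefficients [-375/10648, 108875/702768]; denominator coefficients [1, -931/198].

Taylor coefficients needed (read off): a_0 = -375/10648, a_1 = -625/58564, a_2 = -581875/11595672.
Write the denominator as Q(γ) = 1 + q1*γ. Requiring Q*f - P = O(γ^3) with deg P <= 1 kills the coefficients of γ^2..γ^2 in Q*f:
  γ^2: a_2 + q1*a_1 = 0, i.e. -581875/11595672 + (-625/58564)*q1 = 0.
Solving this linear system: q1 = -931/198.
The numerator is Q*f truncated at degree 1: P0 = a_0 = -375/10648; P1 = a_1 + q1*a_0 = 108875/702768.


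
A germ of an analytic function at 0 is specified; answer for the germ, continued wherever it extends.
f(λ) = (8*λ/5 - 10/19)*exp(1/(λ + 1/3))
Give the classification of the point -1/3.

The point is an essential singularity.

The exponent 1/(λ - (-1/3)) has a pole at -1/3, so exp(1/(λ - (-1/3))) takes every nonzero value near it: an essential singularity (not a pole of any order).


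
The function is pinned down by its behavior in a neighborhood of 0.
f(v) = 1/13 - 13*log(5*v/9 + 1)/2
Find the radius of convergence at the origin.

Branch term (-13/2)*log(1 - v/(-9/5)): its argument vanishes at v = -9/5, a logarithmic branch point, modulus 9/5.
The radius of convergence is the smallest modulus among the singular points: 9/5.

The radius of convergence is 9/5.


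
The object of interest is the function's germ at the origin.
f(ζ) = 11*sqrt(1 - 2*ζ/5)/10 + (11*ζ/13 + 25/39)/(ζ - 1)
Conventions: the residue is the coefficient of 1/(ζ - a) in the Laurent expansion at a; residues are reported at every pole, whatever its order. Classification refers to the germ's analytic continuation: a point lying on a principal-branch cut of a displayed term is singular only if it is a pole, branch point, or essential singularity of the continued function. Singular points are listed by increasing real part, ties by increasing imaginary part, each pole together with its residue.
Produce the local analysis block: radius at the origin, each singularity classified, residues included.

Denominator factor (ζ - 1): pole of order 1 at 1, modulus 1.
Branch term (11/10)*sqrt(1 - ζ/(5/2)): its argument vanishes at ζ = 5/2, a square-root branch point, modulus 5/2.
The radius of convergence is the smallest modulus among the singular points: 1.
The branch term is analytic at 1 and contributes nothing to the residue; only the rational part matters.
At the order-1 pole 1 set g(ζ) = (ζ - (1))*(rational part) = 11*ζ/13 + 25/39.
Simple pole: residue = g(a) at a = 1, which is 58/39.
List the singular points by increasing real part (a conjugate pair: the negative imaginary part first).

Radius of convergence at 0: 1.
At 1: a pole of order 1; residue 58/39.
At 5/2: an algebraic (square-root) branch point.


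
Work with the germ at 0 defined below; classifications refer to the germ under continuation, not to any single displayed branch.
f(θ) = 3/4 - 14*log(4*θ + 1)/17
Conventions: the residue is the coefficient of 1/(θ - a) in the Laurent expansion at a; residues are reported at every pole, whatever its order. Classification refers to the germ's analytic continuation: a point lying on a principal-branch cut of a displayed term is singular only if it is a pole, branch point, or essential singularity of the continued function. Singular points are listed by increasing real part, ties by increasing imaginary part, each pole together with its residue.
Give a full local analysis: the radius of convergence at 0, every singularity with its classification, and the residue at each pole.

Branch term (-14/17)*log(1 - θ/(-1/4)): its argument vanishes at θ = -1/4, a logarithmic branch point, modulus 1/4.
The radius of convergence is the smallest modulus among the singular points: 1/4.

Radius of convergence at 0: 1/4.
At -1/4: a logarithmic branch point.


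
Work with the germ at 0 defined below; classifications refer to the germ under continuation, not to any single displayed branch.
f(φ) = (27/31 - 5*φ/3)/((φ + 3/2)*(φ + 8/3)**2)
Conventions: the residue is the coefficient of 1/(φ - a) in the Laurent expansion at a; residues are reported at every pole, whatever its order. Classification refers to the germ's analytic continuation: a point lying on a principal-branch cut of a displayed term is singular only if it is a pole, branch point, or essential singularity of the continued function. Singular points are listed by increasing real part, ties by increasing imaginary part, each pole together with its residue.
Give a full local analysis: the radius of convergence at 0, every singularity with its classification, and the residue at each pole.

Denominator factor (φ + 3/2): pole of order 1 at -3/2, modulus 3/2.
Denominator factor (φ + 8/3)^2: pole of order 2 at -8/3, modulus 8/3.
The radius of convergence is the smallest modulus among the singular points: 3/2.
At the order-2 pole -8/3 set g(φ) = (φ - (-8/3))^2*f(φ) = (27/31 - 5*φ/3)/(φ + 3/2).
Order-2 pole: residue = g'(a); g'(-8/3) = -3762/1519, so the residue is -3762/1519.
At the order-1 pole -3/2 set g(φ) = (φ - (-3/2))*f(φ) = (27/31 - 5*φ/3)/(φ + 8/3)**2.
Simple pole: residue = g(a) at a = -3/2, which is 3762/1519.
List the singular points by increasing real part (a conjugate pair: the negative imaginary part first).

Radius of convergence at 0: 3/2.
At -8/3: a pole of order 2; residue -3762/1519.
At -3/2: a pole of order 1; residue 3762/1519.


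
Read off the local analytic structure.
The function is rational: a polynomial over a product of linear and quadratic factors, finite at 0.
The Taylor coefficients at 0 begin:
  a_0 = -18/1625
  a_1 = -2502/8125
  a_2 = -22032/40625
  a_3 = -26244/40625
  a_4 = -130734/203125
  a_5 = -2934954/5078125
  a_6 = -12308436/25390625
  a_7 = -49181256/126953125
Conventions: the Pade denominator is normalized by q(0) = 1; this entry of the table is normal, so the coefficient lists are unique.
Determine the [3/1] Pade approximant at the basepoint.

The Pade approximant has numerator coefficients [-18/1625, -7237/24375, -5741/24375, -21468/203125]; denominator coefficients [1, -269/270].

Taylor coefficients needed (read off): a_0 = -18/1625, a_1 = -2502/8125, a_2 = -22032/40625, a_3 = -26244/40625, a_4 = -130734/203125.
Write the denominator as Q(ω) = 1 + q1*ω. Requiring Q*f - P = O(ω^5) with deg P <= 3 kills the coefficients of ω^4..ω^4 in Q*f:
  ω^4: a_4 + q1*a_3 = 0, i.e. -130734/203125 + (-26244/40625)*q1 = 0.
Solving this linear system: q1 = -269/270.
The numerator is Q*f truncated at degree 3: P0 = a_0 = -18/1625; P1 = a_1 + q1*a_0 = -7237/24375; P2 = a_2 + q1*a_1 = -5741/24375; P3 = a_3 + q1*a_2 = -21468/203125.


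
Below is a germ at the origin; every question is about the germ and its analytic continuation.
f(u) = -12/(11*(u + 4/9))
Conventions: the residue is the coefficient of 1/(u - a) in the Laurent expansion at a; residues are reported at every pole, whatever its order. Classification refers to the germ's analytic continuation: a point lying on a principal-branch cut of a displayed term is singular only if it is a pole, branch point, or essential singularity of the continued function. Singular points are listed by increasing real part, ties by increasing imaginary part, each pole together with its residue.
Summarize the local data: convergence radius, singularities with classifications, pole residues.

Radius of convergence at 0: 4/9.
At -4/9: a pole of order 1; residue -12/11.

Denominator factor (u + 4/9): pole of order 1 at -4/9, modulus 4/9.
The radius of convergence is the smallest modulus among the singular points: 4/9.
At the order-1 pole -4/9 set g(u) = (u - (-4/9))*f(u) = -12/11.
Simple pole: residue = g(a) at a = -4/9, which is -12/11.


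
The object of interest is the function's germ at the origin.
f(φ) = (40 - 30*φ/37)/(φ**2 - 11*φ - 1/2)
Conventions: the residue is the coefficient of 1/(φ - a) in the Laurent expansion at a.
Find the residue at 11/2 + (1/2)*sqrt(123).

The residue is -15/37 + (1315/4551)*sqrt(123).

The factor φ**2 - 11*φ - 1/2 splits as (φ - a)(φ - a') with a = 11/2 + (1/2)*sqrt(123), a' = 11/2 - (1/2)*sqrt(123). At the order-1 pole a set g(φ) = (φ - a)*f(φ) = [40 - 30*φ/37] / (φ - a').
Simple pole: residue = g(a) at a = 11/2 + (1/2)*sqrt(123), which is -15/37 + (1315/4551)*sqrt(123).


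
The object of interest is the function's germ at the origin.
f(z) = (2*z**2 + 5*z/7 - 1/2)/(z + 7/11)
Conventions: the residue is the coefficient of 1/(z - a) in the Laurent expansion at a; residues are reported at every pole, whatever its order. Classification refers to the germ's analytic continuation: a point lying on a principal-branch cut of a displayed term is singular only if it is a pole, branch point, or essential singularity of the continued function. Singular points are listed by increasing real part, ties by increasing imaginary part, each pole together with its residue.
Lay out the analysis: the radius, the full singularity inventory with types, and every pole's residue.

Denominator factor (z + 7/11): pole of order 1 at -7/11, modulus 7/11.
The radius of convergence is the smallest modulus among the singular points: 7/11.
At the order-1 pole -7/11 set g(z) = (z - (-7/11))*f(z) = 2*z**2 + 5*z/7 - 1/2.
Simple pole: residue = g(a) at a = -7/11, which is -35/242.

Radius of convergence at 0: 7/11.
At -7/11: a pole of order 1; residue -35/242.


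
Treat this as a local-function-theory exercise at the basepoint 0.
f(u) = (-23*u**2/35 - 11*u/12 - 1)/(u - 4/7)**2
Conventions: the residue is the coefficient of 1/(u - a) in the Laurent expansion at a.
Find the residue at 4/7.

At the order-2 pole 4/7 set g(u) = (u - (4/7))^2*f(u) = -23*u**2/35 - 11*u/12 - 1.
Order-2 pole: residue = g'(a); g'(4/7) = -4903/2940, so the residue is -4903/2940.

The residue is -4903/2940.


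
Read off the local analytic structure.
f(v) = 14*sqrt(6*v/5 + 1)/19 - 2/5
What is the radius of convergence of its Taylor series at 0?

Branch term (14/19)*sqrt(1 - v/(-5/6)): its argument vanishes at v = -5/6, a square-root branch point, modulus 5/6.
The radius of convergence is the smallest modulus among the singular points: 5/6.

The radius of convergence is 5/6.


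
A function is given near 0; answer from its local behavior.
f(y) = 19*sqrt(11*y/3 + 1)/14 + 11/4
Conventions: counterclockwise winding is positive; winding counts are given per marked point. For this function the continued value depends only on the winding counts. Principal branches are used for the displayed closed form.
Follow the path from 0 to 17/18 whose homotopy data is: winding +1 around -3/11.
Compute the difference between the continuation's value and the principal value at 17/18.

The rational part is single-valued and drops out of the difference; each branch term changes only by its own monodromy.
(19/14)*sqrt(1 - y/(-3/11)): winding +1 is odd, the square root flips sign, contributing -2*(19/14)*sqrt(1 - (17/18)/(-3/11)) = -2*(19/14)*sqrt(241/54) = -(19/126)*sqrt(1446).
Summing the contributions at y = 17/18 gives -(19/126)*sqrt(1446).

Continued minus principal equals -(19/126)*sqrt(1446).


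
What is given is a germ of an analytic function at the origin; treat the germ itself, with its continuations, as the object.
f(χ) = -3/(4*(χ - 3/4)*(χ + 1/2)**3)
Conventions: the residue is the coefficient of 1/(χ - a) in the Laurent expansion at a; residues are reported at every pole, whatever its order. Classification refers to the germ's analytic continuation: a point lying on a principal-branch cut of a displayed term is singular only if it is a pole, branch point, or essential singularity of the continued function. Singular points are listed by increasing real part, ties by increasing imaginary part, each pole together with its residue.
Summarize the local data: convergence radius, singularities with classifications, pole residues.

Radius of convergence at 0: 1/2.
At -1/2: a pole of order 3; residue 48/125.
At 3/4: a pole of order 1; residue -48/125.

Denominator factor (χ - 3/4): pole of order 1 at 3/4, modulus 3/4.
Denominator factor (χ + 1/2)^3: pole of order 3 at -1/2, modulus 1/2.
The radius of convergence is the smallest modulus among the singular points: 1/2.
At the order-3 pole -1/2 set g(χ) = (χ - (-1/2))^3*f(χ) = -3/(4*(χ - 3/4)).
Order-3 pole: residue = g''(a)/2; g''(-1/2) = 96/125, so the residue is 48/125.
At the order-1 pole 3/4 set g(χ) = (χ - (3/4))*f(χ) = -3/(4*(χ + 1/2)**3).
Simple pole: residue = g(a) at a = 3/4, which is -48/125.
List the singular points by increasing real part (a conjugate pair: the negative imaginary part first).


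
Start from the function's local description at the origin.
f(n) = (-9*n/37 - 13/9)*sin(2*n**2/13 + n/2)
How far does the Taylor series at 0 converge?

The radius of convergence is infinite.

The factor sin(2*n**2/13 + n/2) is entire and contributes no finite singular point.
The polynomial part has no poles.
No finite singular points: the Taylor series at 0 converges everywhere.


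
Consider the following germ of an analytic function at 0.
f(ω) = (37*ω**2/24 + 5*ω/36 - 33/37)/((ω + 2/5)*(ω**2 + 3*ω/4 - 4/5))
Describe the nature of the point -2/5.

The denominator factor ω + 2/5 vanishes at -2/5 and appears to the power 1; the numerator there equals -5834/8325, nonzero, and no other factor vanishes.
Hence a pole whose order is the multiplicity, 1.

The point is a pole of order 1.


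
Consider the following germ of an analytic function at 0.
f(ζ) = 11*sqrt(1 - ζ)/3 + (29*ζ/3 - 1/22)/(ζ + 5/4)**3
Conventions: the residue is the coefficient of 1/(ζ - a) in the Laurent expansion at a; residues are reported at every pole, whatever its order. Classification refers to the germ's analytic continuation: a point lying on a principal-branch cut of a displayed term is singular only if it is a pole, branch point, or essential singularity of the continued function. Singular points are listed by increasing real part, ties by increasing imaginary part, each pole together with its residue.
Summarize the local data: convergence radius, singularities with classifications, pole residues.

Denominator factor (ζ + 5/4)^3: pole of order 3 at -5/4, modulus 5/4.
Branch term (11/3)*sqrt(1 - ζ/(1)): its argument vanishes at ζ = 1, a square-root branch point, modulus 1.
The radius of convergence is the smallest modulus among the singular points: 1.
The branch term is analytic at -5/4 and contributes nothing to the residue; only the rational part matters.
At the order-3 pole -5/4 set g(ζ) = (ζ - (-5/4))^3*(rational part) = 29*ζ/3 - 1/22.
Order-3 pole: residue = g''(a)/2; g''(-5/4) = 0, so the residue is 0.
List the singular points by increasing real part (a conjugate pair: the negative imaginary part first).

Radius of convergence at 0: 1.
At -5/4: a pole of order 3; residue 0.
At 1: an algebraic (square-root) branch point.


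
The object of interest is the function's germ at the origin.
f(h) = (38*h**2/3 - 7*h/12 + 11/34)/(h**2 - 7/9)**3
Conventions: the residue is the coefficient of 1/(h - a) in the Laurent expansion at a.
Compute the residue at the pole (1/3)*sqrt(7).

The residue is -(73377/186592)*sqrt(7).

The factor h**2 - 7/9 splits as (h - a)(h - a') with a = (1/3)*sqrt(7), a' = -(1/3)*sqrt(7). At the order-3 pole a set g(h) = (h - a)^3*f(h) = [38*h**2/3 - 7*h/12 + 11/34] / (h - a')^3.
Order-3 pole: residue = g''(a)/2; g''((1/3)*sqrt(7)) = -(73377/93296)*sqrt(7), so the residue is -(73377/186592)*sqrt(7).


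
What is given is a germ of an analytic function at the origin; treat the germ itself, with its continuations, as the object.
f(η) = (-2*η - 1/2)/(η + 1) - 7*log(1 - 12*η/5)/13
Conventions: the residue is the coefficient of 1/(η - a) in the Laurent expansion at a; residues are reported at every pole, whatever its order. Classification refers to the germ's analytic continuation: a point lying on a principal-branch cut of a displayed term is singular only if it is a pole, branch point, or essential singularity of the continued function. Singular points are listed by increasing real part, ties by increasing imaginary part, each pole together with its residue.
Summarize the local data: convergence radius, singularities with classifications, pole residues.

Denominator factor (η + 1): pole of order 1 at -1, modulus 1.
Branch term (-7/13)*log(1 - η/(5/12)): its argument vanishes at η = 5/12, a logarithmic branch point, modulus 5/12.
The radius of convergence is the smallest modulus among the singular points: 5/12.
The branch term is analytic at -1 and contributes nothing to the residue; only the rational part matters.
At the order-1 pole -1 set g(η) = (η - (-1))*(rational part) = -2*η - 1/2.
Simple pole: residue = g(a) at a = -1, which is 3/2.
List the singular points by increasing real part (a conjugate pair: the negative imaginary part first).

Radius of convergence at 0: 5/12.
At -1: a pole of order 1; residue 3/2.
At 5/12: a logarithmic branch point.


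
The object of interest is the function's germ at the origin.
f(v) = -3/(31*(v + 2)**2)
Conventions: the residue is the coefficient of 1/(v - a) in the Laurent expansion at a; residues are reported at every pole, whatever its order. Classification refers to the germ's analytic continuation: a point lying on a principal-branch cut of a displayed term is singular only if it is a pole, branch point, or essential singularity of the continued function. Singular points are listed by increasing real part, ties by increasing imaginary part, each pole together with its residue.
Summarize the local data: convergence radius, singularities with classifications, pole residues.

Radius of convergence at 0: 2.
At -2: a pole of order 2; residue 0.

Denominator factor (v + 2)^2: pole of order 2 at -2, modulus 2.
The radius of convergence is the smallest modulus among the singular points: 2.
At the order-2 pole -2 set g(v) = (v - (-2))^2*f(v) = -3/31.
Order-2 pole: residue = g'(a); g'(-2) = 0, so the residue is 0.


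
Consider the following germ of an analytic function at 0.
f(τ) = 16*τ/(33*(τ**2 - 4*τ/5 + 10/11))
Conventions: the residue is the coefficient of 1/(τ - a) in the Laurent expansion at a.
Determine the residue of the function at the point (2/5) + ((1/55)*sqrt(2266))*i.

The residue is (8/33) - ((8/3399)*sqrt(2266))*i.

The factor τ**2 - 4*τ/5 + 10/11 splits as (τ - a)(τ - a') with a = (2/5) + ((1/55)*sqrt(2266))*i, a' = (2/5) - ((1/55)*sqrt(2266))*i. At the order-1 pole a set g(τ) = (τ - a)*f(τ) = [16*τ/33] / (τ - a').
Simple pole: residue = g(a) at a = (2/5) + ((1/55)*sqrt(2266))*i, which is (8/33) - ((8/3399)*sqrt(2266))*i.


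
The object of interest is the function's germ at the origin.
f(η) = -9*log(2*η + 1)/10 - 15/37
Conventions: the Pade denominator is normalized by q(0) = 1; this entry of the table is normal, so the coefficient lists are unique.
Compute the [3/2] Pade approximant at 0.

The Pade approximant has numerator coefficients [-15/37, -513/185, -2781/925, -6/25]; denominator coefficients [1, 12/5, 6/5].

Taylor coefficients needed (expand at 0): a_0 = -15/37, a_1 = -9/5, a_2 = 9/5, a_3 = -12/5, a_4 = 18/5, a_5 = -144/25.
Write the denominator as Q(η) = 1 + q1*η + q2*η^2. Requiring Q*f - P = O(η^6) with deg P <= 3 kills the coefficients of η^4..η^5 in Q*f:
  η^4: a_4 + q1*a_3 + q2*a_2 = 0, i.e. 18/5 + (-12/5)*q1 + (9/5)*q2 = 0.
  η^5: a_5 + q1*a_4 + q2*a_3 = 0, i.e. -144/25 + (18/5)*q1 + (-12/5)*q2 = 0.
Solving this linear system: q1 = 12/5, q2 = 6/5.
The numerator is Q*f truncated at degree 3: P0 = a_0 = -15/37; P1 = a_1 + q1*a_0 = -513/185; P2 = a_2 + q1*a_1 + q2*a_0 = -2781/925; P3 = a_3 + q1*a_2 + q2*a_1 = -6/25.


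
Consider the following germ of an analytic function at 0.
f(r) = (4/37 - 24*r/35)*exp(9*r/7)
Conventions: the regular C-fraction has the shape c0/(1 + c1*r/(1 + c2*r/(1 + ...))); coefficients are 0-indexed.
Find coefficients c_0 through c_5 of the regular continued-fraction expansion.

The regular C-fraction coefficients are [4/37, 177/35, -26871/4130, 1288845/7398482, 492259479/1197174706, -38520250275/371719872566].

Taylor coefficients (expand at 0): a_0 = 4/37, a_1 = -708/1295, a_2 = -1026/1295, a_3 = -33534/63455, a_4 = -204849/888370, a_5 = -465831/6218590.
c0 = a_0 = 4/37. Peel one level at a time: if S = 1 + c*r/S' with S'(0) = 1, then c is the r-coefficient of S and S' = c*r/(S - 1).
S_1 = c0/f = 1 + (177/35)*r + (80613/2450)*r^2 + ...; c1 = 177/35.
S_2 = c1*r/(S_1 - 1) = 1 + (-26871/4130)*r + (773307/682276)*r^2 + ...; c2 = -26871/4130.
S_3 = c2*r/(S_2 - 1) = 1 + (1288845/7398482)*r + (-1126356435/15724658404)*r^2 + ...; c3 = 1288845/7398482.
S_4 = c3*r/(S_3 - 1) = 1 + (492259479/1197174706)*r + (761201775/17864460964)*r^2 + ...; c4 = 492259479/1197174706.
S_5 = c4*r/(S_4 - 1) = 1 + (-38520250275/371719872566)*r + ...; c5 = -38520250275/371719872566.


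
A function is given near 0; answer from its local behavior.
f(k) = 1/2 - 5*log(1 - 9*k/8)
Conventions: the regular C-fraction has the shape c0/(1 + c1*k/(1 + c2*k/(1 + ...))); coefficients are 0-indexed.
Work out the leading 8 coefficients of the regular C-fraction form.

The regular C-fraction coefficients are [1/2, -45/4, 171/16, 3/304, -87/152, -171/1160, -963/2320, -2349/11984].

Taylor coefficients (expand at 0): a_0 = 1/2, a_1 = 45/8, a_2 = 405/128, a_3 = 1215/512, a_4 = 32805/16384, a_5 = 59049/32768, a_6 = 885735/524288, a_7 = 23914845/14680064.
c0 = a_0 = 1/2. Peel one level at a time: if S = 1 + c*k/S' with S'(0) = 1, then c is the k-coefficient of S and S' = c*k/(S - 1).
S_1 = c0/f = 1 + (-45/4)*k + (7695/64)*k^2 + ...; c1 = -45/4.
S_2 = c1*k/(S_1 - 1) = 1 + (171/16)*k + (-27/256)*k^2 + ...; c2 = 171/16.
S_3 = c2*k/(S_2 - 1) = 1 + (3/304)*k + (261/46208)*k^2 + ...; c3 = 3/304.
S_4 = c3*k/(S_3 - 1) = 1 + (-87/152)*k + (-27/320)*k^2 + ...; c4 = -87/152.
S_5 = c4*k/(S_4 - 1) = 1 + (-171/1160)*k + (-164673/2691200)*k^2 + ...; c5 = -171/1160.
S_6 = c5*k/(S_5 - 1) = 1 + (-963/2320)*k + (-729/8960)*k^2 + ...; c6 = -963/2320.
S_7 = c6*k/(S_6 - 1) = 1 + (-2349/11984)*k + ...; c7 = -2349/11984.


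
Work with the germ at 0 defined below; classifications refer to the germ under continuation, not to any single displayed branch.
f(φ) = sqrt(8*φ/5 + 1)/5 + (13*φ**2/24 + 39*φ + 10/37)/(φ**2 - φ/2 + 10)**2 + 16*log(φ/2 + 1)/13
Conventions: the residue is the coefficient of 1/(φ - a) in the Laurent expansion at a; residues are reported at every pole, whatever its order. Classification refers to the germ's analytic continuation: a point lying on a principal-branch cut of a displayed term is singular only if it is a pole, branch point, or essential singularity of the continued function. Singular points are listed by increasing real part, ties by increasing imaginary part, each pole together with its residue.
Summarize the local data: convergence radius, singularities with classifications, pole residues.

Radius of convergence at 0: 5/8.
At -2: a logarithmic branch point.
At -5/8: an algebraic (square-root) branch point.
At (1/4) - ((1/4)*sqrt(159))*i: a pole of order 2; residue ((27416/2806191)*sqrt(159))*i.
At (1/4) + ((1/4)*sqrt(159))*i: a pole of order 2; residue -((27416/2806191)*sqrt(159))*i.


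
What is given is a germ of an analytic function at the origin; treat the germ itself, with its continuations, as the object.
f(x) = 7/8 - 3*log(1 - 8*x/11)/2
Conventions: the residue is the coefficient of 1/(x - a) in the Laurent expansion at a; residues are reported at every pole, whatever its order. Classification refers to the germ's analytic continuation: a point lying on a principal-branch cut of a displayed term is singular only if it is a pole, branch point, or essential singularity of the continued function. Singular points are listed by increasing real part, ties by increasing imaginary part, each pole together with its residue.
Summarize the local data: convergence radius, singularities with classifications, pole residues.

Radius of convergence at 0: 11/8.
At 11/8: a logarithmic branch point.

Branch term (-3/2)*log(1 - x/(11/8)): its argument vanishes at x = 11/8, a logarithmic branch point, modulus 11/8.
The radius of convergence is the smallest modulus among the singular points: 11/8.


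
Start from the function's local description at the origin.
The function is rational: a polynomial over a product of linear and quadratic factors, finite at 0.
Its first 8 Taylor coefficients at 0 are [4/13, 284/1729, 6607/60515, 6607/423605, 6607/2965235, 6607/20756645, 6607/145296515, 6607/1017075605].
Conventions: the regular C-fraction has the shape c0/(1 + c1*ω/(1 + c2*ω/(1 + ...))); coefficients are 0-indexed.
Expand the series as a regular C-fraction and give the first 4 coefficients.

Taylor coefficients (read off): a_0 = 4/13, a_1 = 284/1729, a_2 = 6607/60515, a_3 = 6607/423605.
c0 = a_0 = 4/13. Peel one level at a time: if S = 1 + c*ω/S' with S'(0) = 1, then c is the ω-coefficient of S and S' = c*ω/(S - 1).
S_1 = c0/f = 1 + (-71/133)*ω + (-24713/353780)*ω^2 + ...; c1 = -71/133.
S_2 = c1*ω/(S_1 - 1) = 1 + (-24713/188860)*ω + (4895787/14114800)*ω^2 + ...; c2 = -24713/188860.
S_3 = c2*ω/(S_2 - 1) = 1 + (7155381/2699420)*ω + ...; c3 = 7155381/2699420.

The regular C-fraction coefficients are [4/13, -71/133, -24713/188860, 7155381/2699420].


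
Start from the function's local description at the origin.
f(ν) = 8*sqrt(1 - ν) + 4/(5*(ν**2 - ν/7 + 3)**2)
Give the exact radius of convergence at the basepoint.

Denominator factor (ν**2 - ν/7 + 3)^2: discriminant -587/49, complex-conjugate roots (1/14) + ((1/14)*sqrt(587))*i and (1/14) - ((1/14)*sqrt(587))*i; poles of order 2, moduli sqrt(3) and sqrt(3).
Branch term (8)*sqrt(1 - ν/(1)): its argument vanishes at ν = 1, a square-root branch point, modulus 1.
The radius of convergence is the smallest modulus among the singular points: 1.

The radius of convergence is 1.


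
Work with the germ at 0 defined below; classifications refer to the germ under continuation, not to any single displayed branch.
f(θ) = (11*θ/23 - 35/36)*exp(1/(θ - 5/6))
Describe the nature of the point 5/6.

The point is an essential singularity.

The exponent 1/(θ - (5/6)) has a pole at 5/6, so exp(1/(θ - (5/6))) takes every nonzero value near it: an essential singularity (not a pole of any order).


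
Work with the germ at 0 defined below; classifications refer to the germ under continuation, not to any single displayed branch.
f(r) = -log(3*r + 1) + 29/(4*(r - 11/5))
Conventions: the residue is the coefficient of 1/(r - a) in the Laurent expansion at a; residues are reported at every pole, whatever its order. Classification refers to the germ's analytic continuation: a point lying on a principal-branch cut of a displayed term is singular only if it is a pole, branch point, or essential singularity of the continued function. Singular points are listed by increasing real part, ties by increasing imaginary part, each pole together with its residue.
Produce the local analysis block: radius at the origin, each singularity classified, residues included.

Denominator factor (r - 11/5): pole of order 1 at 11/5, modulus 11/5.
Branch term (-1)*log(1 - r/(-1/3)): its argument vanishes at r = -1/3, a logarithmic branch point, modulus 1/3.
The radius of convergence is the smallest modulus among the singular points: 1/3.
The branch term is analytic at 11/5 and contributes nothing to the residue; only the rational part matters.
At the order-1 pole 11/5 set g(r) = (r - (11/5))*(rational part) = 29/4.
Simple pole: residue = g(a) at a = 11/5, which is 29/4.
List the singular points by increasing real part (a conjugate pair: the negative imaginary part first).

Radius of convergence at 0: 1/3.
At -1/3: a logarithmic branch point.
At 11/5: a pole of order 1; residue 29/4.


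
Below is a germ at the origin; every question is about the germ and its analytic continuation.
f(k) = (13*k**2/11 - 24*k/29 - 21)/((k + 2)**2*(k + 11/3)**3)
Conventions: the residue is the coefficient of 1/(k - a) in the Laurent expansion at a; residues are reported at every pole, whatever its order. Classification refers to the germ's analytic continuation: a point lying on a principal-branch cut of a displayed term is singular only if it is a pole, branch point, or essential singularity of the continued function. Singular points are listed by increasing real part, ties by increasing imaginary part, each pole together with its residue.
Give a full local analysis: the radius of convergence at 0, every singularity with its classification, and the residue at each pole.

Radius of convergence at 0: 2.
At -11/3: a pole of order 3; residue -893889/199375.
At -2: a pole of order 2; residue 893889/199375.

Denominator factor (k + 11/3)^3: pole of order 3 at -11/3, modulus 11/3.
Denominator factor (k + 2)^2: pole of order 2 at -2, modulus 2.
The radius of convergence is the smallest modulus among the singular points: 2.
At the order-3 pole -11/3 set g(k) = (k - (-11/3))^3*f(k) = (13*k**2/11 - 24*k/29 - 21)/(k + 2)**2.
Order-3 pole: residue = g''(a)/2; g''(-11/3) = -1787778/199375, so the residue is -893889/199375.
At the order-2 pole -2 set g(k) = (k - (-2))^2*f(k) = (13*k**2/11 - 24*k/29 - 21)/(k + 11/3)**3.
Order-2 pole: residue = g'(a); g'(-2) = 893889/199375, so the residue is 893889/199375.
List the singular points by increasing real part (a conjugate pair: the negative imaginary part first).


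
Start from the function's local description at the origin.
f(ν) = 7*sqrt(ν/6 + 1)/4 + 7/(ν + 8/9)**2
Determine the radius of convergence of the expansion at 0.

The radius of convergence is 8/9.

Denominator factor (ν + 8/9)^2: pole of order 2 at -8/9, modulus 8/9.
Branch term (7/4)*sqrt(1 - ν/(-6)): its argument vanishes at ν = -6, a square-root branch point, modulus 6.
The radius of convergence is the smallest modulus among the singular points: 8/9.


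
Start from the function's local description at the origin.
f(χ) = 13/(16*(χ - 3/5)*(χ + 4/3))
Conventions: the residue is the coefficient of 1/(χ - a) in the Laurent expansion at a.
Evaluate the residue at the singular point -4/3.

At the order-1 pole -4/3 set g(χ) = (χ - (-4/3))*f(χ) = 13/(16*(χ - 3/5)).
Simple pole: residue = g(a) at a = -4/3, which is -195/464.

The residue is -195/464.


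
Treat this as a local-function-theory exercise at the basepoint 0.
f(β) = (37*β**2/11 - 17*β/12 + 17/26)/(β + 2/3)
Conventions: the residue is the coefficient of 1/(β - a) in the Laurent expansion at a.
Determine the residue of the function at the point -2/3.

At the order-1 pole -2/3 set g(β) = (β - (-2/3))*f(β) = 37*β**2/11 - 17*β/12 + 17/26.
Simple pole: residue = g(a) at a = -2/3, which is 1327/429.

The residue is 1327/429.


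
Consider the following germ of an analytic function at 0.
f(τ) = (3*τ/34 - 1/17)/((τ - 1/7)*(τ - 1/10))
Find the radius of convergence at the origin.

The radius of convergence is 1/10.

Denominator factor (τ - 1/7): pole of order 1 at 1/7, modulus 1/7.
Denominator factor (τ - 1/10): pole of order 1 at 1/10, modulus 1/10.
The radius of convergence is the smallest modulus among the singular points: 1/10.


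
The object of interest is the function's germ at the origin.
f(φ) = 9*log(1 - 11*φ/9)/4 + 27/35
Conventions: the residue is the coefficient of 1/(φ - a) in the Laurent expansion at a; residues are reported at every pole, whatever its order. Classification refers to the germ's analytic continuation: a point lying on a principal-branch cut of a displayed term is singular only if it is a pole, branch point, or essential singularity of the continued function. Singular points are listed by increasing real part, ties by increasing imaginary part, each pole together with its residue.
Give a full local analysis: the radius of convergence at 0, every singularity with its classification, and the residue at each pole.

Branch term (9/4)*log(1 - φ/(9/11)): its argument vanishes at φ = 9/11, a logarithmic branch point, modulus 9/11.
The radius of convergence is the smallest modulus among the singular points: 9/11.

Radius of convergence at 0: 9/11.
At 9/11: a logarithmic branch point.


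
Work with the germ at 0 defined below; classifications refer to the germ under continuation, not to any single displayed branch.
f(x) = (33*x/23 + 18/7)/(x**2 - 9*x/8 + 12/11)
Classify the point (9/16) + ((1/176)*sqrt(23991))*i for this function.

The point is a pole of order 1.

The denominator factor x**2 - 9*x/8 + 12/11 vanishes at (9/16) + ((1/176)*sqrt(23991))*i and appears to the power 1; the numerator there equals (8703/2576) + ((3/368)*sqrt(23991))*i, nonzero, and no other factor vanishes.
Hence a pole whose order is the multiplicity, 1.


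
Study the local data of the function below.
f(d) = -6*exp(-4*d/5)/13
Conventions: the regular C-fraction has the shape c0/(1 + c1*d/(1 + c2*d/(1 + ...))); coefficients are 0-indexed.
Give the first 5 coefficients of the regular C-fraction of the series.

Taylor coefficients (expand at 0): a_0 = -6/13, a_1 = 24/65, a_2 = -48/325, a_3 = 64/1625, a_4 = -64/8125.
c0 = a_0 = -6/13. Peel one level at a time: if S = 1 + c*d/S' with S'(0) = 1, then c is the d-coefficient of S and S' = c*d/(S - 1).
S_1 = c0/f = 1 + (4/5)*d + (8/25)*d^2 + ...; c1 = 4/5.
S_2 = c1*d/(S_1 - 1) = 1 + (-2/5)*d + (4/75)*d^2 + ...; c2 = -2/5.
S_3 = c2*d/(S_2 - 1) = 1 + (2/15)*d + (4/225)*d^2 + ...; c3 = 2/15.
S_4 = c3*d/(S_3 - 1) = 1 + (-2/15)*d + ...; c4 = -2/15.

The regular C-fraction coefficients are [-6/13, 4/5, -2/5, 2/15, -2/15].


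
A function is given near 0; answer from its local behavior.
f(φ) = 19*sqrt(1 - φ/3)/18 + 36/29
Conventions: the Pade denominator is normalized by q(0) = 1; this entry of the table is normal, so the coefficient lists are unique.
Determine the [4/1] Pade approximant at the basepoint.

Taylor coefficients needed (expand at 0): a_0 = 1199/522, a_1 = -19/108, a_2 = -19/1296, a_3 = -19/7776, a_4 = -95/186624, a_5 = -133/1119744.
Write the denominator as Q(φ) = 1 + q1*φ. Requiring Q*f - P = O(φ^6) with deg P <= 4 kills the coefficients of φ^5..φ^5 in Q*f:
  φ^5: a_5 + q1*a_4 = 0, i.e. -133/1119744 + (-95/186624)*q1 = 0.
Solving this linear system: q1 = -7/30.
The numerator is Q*f truncated at degree 4: P0 = a_0 = 1199/522; P1 = a_1 + q1*a_0 = -929/1305; P2 = a_2 + q1*a_1 = 19/720; P3 = a_3 + q1*a_2 = 19/19440; P4 = a_4 + q1*a_3 = 19/311040.

The Pade approximant has numerator coefficients [1199/522, -929/1305, 19/720, 19/19440, 19/311040]; denominator coefficients [1, -7/30].


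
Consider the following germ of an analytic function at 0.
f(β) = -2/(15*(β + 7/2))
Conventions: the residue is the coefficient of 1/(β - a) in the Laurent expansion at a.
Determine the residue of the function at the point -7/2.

The residue is -2/15.

At the order-1 pole -7/2 set g(β) = (β - (-7/2))*f(β) = -2/15.
Simple pole: residue = g(a) at a = -7/2, which is -2/15.
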